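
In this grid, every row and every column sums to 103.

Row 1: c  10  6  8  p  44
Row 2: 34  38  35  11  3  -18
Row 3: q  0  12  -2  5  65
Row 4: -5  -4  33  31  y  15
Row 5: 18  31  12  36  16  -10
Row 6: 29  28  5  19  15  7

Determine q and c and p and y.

q = 23, c = 4, p = 31, y = 33

Row 3 has 0 + 12 − 2 + 5 + 65 = 80; the blank must be 103 − 80 = 23.
Row 4 has -5 − 4 + 33 + 31 + 15 = 70; the blank must be 103 − 70 = 33.
Column 5 has 3 + 5 + 33 + 16 + 15 = 72; the blank must be 103 − 72 = 31.
Row 1 has 10 + 6 + 8 + 31 + 44 = 99; the blank must be 103 − 99 = 4.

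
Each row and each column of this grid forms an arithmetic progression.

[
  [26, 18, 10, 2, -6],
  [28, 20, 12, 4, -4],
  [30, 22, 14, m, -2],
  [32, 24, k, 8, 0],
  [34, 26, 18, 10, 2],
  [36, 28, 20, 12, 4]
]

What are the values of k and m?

k = 16, m = 6

Along each row the entries change by -8 per step; down each column they change by 2.
Row 4: from 32 at column 1, stepping by -8 to column 3 gives 16.
Row 3: from 30 at column 1, stepping by -8 to column 4 gives 6.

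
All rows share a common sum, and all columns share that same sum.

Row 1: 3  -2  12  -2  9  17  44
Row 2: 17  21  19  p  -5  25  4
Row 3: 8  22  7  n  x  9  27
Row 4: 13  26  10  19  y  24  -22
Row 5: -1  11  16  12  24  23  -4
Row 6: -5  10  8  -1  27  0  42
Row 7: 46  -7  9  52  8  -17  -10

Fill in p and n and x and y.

Rows 1 and 5 both sum to 81, so that's the common total.
Row 2: 17 + 21 + 19 − 5 + 25 + 4 = 81, so its missing entry is 81 − 81 = 0.
Column 4: -2 + 0 + 19 + 12 − 1 + 52 = 80, so its missing entry is 81 − 80 = 1.
Row 3: 8 + 22 + 7 + 1 + 9 + 27 = 74, so its missing entry is 81 − 74 = 7.
Row 4: 13 + 26 + 10 + 19 + 24 − 22 = 70, so its missing entry is 81 − 70 = 11.

p = 0, n = 1, x = 7, y = 11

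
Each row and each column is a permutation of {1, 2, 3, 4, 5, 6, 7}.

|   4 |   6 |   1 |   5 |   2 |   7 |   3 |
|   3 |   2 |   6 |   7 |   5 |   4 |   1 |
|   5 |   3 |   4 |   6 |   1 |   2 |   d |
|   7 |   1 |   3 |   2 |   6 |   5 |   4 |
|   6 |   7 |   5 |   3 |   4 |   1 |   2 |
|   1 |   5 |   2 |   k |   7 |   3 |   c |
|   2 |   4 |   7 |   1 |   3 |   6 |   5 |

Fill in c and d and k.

c = 6, d = 7, k = 4

Cell (6,4): column 4 already has {1, 2, 3, 5, 6, 7} → 4.
Cell (3,7): row 3 already has {1, 2, 3, 4, 5, 6} → 7.
Cell (6,7): row 6 already has {1, 2, 3, 4, 5, 7} → 6.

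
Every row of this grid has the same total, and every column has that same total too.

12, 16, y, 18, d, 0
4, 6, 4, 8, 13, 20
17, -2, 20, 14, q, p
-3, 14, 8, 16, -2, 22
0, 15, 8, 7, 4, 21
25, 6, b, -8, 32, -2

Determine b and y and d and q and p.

Rows 2 and 4 both sum to 55, so that's the common total.
Column 6 has 0 + 20 + 22 + 21 − 2 = 61; the blank must be 55 − 61 = -6.
Row 3 has 17 − 2 + 20 + 14 − 6 = 43; the blank must be 55 − 43 = 12.
Column 5 has 13 + 12 − 2 + 4 + 32 = 59; the blank must be 55 − 59 = -4.
Row 1 has 12 + 16 + 18 − 4 + 0 = 42; the blank must be 55 − 42 = 13.
Row 6 has 25 + 6 − 8 + 32 − 2 = 53; the blank must be 55 − 53 = 2.

b = 2, y = 13, d = -4, q = 12, p = -6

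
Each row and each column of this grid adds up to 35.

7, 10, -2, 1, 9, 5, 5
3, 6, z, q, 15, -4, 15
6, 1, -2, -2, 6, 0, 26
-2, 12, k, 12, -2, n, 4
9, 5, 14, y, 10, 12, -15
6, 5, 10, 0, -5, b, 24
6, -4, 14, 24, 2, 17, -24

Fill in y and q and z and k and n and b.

Row 6: 6 + 5 + 10 + 0 − 5 + 24 = 40, so its missing entry is 35 − 40 = -5.
Row 5: 9 + 5 + 14 + 10 + 12 − 15 = 35, so its missing entry is 35 − 35 = 0.
Column 4: 1 − 2 + 12 + 0 + 0 + 24 = 35, so its missing entry is 35 − 35 = 0.
Row 2: 3 + 6 + 0 + 15 − 4 + 15 = 35, so its missing entry is 35 − 35 = 0.
Column 3: -2 + 0 − 2 + 14 + 10 + 14 = 34, so its missing entry is 35 − 34 = 1.
Row 4: -2 + 12 + 1 + 12 − 2 + 4 = 25, so its missing entry is 35 − 25 = 10.

y = 0, q = 0, z = 0, k = 1, n = 10, b = -5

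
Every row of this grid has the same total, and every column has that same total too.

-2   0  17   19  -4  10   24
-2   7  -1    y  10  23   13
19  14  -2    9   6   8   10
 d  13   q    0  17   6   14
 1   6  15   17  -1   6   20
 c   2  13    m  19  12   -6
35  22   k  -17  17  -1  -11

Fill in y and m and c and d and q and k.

y = 14, m = 22, c = 2, d = 11, q = 3, k = 19

Rows 1 and 3 both sum to 64, so that's the common total.
The known cells in row 7 total 45, leaving 64 − 45 = 19 for the blank.
The known cells in column 3 total 61, leaving 64 − 61 = 3 for the blank.
The known cells in row 4 total 53, leaving 64 − 53 = 11 for the blank.
The known cells in column 1 total 62, leaving 64 − 62 = 2 for the blank.
The known cells in row 6 total 42, leaving 64 − 42 = 22 for the blank.
The known cells in row 2 total 50, leaving 64 − 50 = 14 for the blank.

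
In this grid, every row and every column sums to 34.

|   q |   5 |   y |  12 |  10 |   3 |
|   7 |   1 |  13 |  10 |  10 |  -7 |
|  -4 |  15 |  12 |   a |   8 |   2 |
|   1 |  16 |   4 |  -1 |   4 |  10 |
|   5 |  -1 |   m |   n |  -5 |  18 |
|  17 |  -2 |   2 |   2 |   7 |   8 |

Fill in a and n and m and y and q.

a = 1, n = 10, m = 7, y = -4, q = 8

The known cells in column 1 total 26, leaving 34 − 26 = 8 for the blank.
The known cells in row 3 total 33, leaving 34 − 33 = 1 for the blank.
The known cells in column 4 total 24, leaving 34 − 24 = 10 for the blank.
The known cells in row 5 total 27, leaving 34 − 27 = 7 for the blank.
The known cells in row 1 total 38, leaving 34 − 38 = -4 for the blank.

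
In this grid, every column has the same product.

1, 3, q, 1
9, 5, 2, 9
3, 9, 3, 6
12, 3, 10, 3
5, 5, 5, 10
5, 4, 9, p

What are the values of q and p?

q = 3, p = 5

Columns 1 and 2 each multiply to 8100, so every column has product 8100.
Column 3: 2×3×10×5×9 = 2700, so the missing entry is 8100 ÷ 2700 = 3.
Column 4: 1×9×6×3×10 = 1620, so the missing entry is 8100 ÷ 1620 = 5.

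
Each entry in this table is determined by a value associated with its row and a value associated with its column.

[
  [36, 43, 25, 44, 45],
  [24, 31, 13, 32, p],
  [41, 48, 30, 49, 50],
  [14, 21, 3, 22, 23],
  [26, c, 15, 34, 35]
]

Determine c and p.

c = 33, p = 33

The difference between any two rows is the same in every column — this is an addition table with the headers hidden.
Row 5 minus row 1 is 26 − 36 = -10, so its entry in column 2 is 43 + (-10) = 33.
Row 2 minus row 1 is 24 − 36 = -12, so its entry in column 5 is 45 + (-12) = 33.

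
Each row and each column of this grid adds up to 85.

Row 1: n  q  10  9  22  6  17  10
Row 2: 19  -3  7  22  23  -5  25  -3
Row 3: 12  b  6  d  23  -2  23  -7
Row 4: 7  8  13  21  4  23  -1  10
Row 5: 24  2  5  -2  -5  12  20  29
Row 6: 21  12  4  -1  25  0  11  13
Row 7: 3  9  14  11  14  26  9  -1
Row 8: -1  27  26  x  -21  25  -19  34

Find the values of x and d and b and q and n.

Column 1 has 19 + 12 + 7 + 24 + 21 + 3 − 1 = 85; the blank must be 85 − 85 = 0.
Row 1 has 0 + 10 + 9 + 22 + 6 + 17 + 10 = 74; the blank must be 85 − 74 = 11.
Column 2 has 11 − 3 + 8 + 2 + 12 + 9 + 27 = 66; the blank must be 85 − 66 = 19.
Row 8 has -1 + 27 + 26 − 21 + 25 − 19 + 34 = 71; the blank must be 85 − 71 = 14.
Row 3 has 12 + 19 + 6 + 23 − 2 + 23 − 7 = 74; the blank must be 85 − 74 = 11.

x = 14, d = 11, b = 19, q = 11, n = 0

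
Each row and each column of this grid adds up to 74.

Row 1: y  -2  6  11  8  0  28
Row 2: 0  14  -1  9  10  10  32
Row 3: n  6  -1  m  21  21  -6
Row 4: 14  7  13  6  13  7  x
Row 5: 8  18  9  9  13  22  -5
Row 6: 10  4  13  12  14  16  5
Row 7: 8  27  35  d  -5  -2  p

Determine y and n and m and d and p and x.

y = 23, n = 11, m = 22, d = 5, p = 6, x = 14

Row 1: -2 + 6 + 11 + 8 + 0 + 28 = 51, so its missing entry is 74 − 51 = 23.
Column 1: 23 + 0 + 14 + 8 + 10 + 8 = 63, so its missing entry is 74 − 63 = 11.
Row 3: 11 + 6 − 1 + 21 + 21 − 6 = 52, so its missing entry is 74 − 52 = 22.
Row 4: 14 + 7 + 13 + 6 + 13 + 7 = 60, so its missing entry is 74 − 60 = 14.
Column 7: 28 + 32 − 6 + 14 − 5 + 5 = 68, so its missing entry is 74 − 68 = 6.
Row 7: 8 + 27 + 35 − 5 − 2 + 6 = 69, so its missing entry is 74 − 69 = 5.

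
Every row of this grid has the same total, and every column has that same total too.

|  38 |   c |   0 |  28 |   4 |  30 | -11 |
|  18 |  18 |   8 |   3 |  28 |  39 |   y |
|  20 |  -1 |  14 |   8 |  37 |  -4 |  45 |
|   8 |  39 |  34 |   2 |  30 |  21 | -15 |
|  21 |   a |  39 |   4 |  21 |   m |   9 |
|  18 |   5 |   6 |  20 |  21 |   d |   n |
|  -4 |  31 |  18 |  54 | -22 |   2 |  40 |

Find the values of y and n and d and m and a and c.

Rows 3 and 4 both sum to 119, so that's the common total.
Row 1: 38 + 0 + 28 + 4 + 30 − 11 = 89, so its missing entry is 119 − 89 = 30.
Row 2: 18 + 18 + 8 + 3 + 28 + 39 = 114, so its missing entry is 119 − 114 = 5.
Column 7: -11 + 5 + 45 − 15 + 9 + 40 = 73, so its missing entry is 119 − 73 = 46.
Row 6: 18 + 5 + 6 + 20 + 21 + 46 = 116, so its missing entry is 119 − 116 = 3.
Column 6: 30 + 39 − 4 + 21 + 3 + 2 = 91, so its missing entry is 119 − 91 = 28.
Row 5: 21 + 39 + 4 + 21 + 28 + 9 = 122, so its missing entry is 119 − 122 = -3.

y = 5, n = 46, d = 3, m = 28, a = -3, c = 30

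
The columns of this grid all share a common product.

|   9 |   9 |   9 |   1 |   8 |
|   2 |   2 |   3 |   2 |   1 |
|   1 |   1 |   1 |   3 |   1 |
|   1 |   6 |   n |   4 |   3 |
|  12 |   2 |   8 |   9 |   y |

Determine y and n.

Columns 2 and 4 each multiply to 216, so every column has product 216.
Column 5: 8×1×1×3 = 24, so the missing entry is 216 ÷ 24 = 9.
Column 3: 9×3×1×8 = 216, so the missing entry is 216 ÷ 216 = 1.

y = 9, n = 1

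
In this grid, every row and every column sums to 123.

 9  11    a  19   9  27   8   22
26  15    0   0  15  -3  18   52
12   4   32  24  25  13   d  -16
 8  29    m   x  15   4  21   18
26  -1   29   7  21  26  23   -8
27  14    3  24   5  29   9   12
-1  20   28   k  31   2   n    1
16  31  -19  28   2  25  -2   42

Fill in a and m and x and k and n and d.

The known cells in row 1 total 105, leaving 123 − 105 = 18 for the blank.
The known cells in row 3 total 94, leaving 123 − 94 = 29 for the blank.
The known cells in column 7 total 106, leaving 123 − 106 = 17 for the blank.
The known cells in column 3 total 91, leaving 123 − 91 = 32 for the blank.
The known cells in row 4 total 127, leaving 123 − 127 = -4 for the blank.
The known cells in row 7 total 98, leaving 123 − 98 = 25 for the blank.

a = 18, m = 32, x = -4, k = 25, n = 17, d = 29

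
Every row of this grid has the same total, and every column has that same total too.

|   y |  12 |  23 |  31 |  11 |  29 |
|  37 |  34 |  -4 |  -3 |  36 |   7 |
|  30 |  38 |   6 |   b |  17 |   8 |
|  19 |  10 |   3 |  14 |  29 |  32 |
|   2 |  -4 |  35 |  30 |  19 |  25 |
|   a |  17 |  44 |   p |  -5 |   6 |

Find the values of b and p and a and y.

b = 8, p = 27, a = 18, y = 1

Rows 2 and 4 both sum to 107, so that's the common total.
Row 3: 30 + 38 + 6 + 17 + 8 = 99, so its missing entry is 107 − 99 = 8.
Column 4: 31 − 3 + 8 + 14 + 30 = 80, so its missing entry is 107 − 80 = 27.
Row 6: 17 + 44 + 27 − 5 + 6 = 89, so its missing entry is 107 − 89 = 18.
Row 1: 12 + 23 + 31 + 11 + 29 = 106, so its missing entry is 107 − 106 = 1.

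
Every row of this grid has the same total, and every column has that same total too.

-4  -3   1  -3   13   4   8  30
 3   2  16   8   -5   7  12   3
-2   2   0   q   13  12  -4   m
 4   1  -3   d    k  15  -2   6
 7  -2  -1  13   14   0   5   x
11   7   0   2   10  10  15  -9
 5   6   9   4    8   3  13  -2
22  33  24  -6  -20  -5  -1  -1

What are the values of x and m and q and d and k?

Rows 1 and 2 both sum to 46, so that's the common total.
Column 5: 13 − 5 + 13 + 14 + 10 + 8 − 20 = 33, so its missing entry is 46 − 33 = 13.
Row 4: 4 + 1 − 3 + 13 + 15 − 2 + 6 = 34, so its missing entry is 46 − 34 = 12.
Column 4: -3 + 8 + 12 + 13 + 2 + 4 − 6 = 30, so its missing entry is 46 − 30 = 16.
Row 3: -2 + 2 + 0 + 16 + 13 + 12 − 4 = 37, so its missing entry is 46 − 37 = 9.
Row 5: 7 − 2 − 1 + 13 + 14 + 0 + 5 = 36, so its missing entry is 46 − 36 = 10.

x = 10, m = 9, q = 16, d = 12, k = 13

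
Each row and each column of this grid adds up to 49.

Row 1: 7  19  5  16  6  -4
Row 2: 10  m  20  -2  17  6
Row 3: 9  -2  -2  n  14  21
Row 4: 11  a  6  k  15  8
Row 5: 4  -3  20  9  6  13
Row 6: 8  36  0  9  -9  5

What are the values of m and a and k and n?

m = -2, a = 1, k = 8, n = 9

Row 2: 10 + 20 − 2 + 17 + 6 = 51, so its missing entry is 49 − 51 = -2.
Column 2: 19 − 2 − 2 − 3 + 36 = 48, so its missing entry is 49 − 48 = 1.
Row 4: 11 + 1 + 6 + 15 + 8 = 41, so its missing entry is 49 − 41 = 8.
Row 3: 9 − 2 − 2 + 14 + 21 = 40, so its missing entry is 49 − 40 = 9.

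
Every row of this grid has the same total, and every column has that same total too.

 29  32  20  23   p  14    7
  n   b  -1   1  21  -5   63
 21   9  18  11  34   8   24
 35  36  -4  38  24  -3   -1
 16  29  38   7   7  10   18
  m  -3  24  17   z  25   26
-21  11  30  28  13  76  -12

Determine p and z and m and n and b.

Rows 3 and 4 both sum to 125, so that's the common total.
The known cells in row 1 total 125, leaving 125 − 125 = 0 for the blank.
The known cells in column 5 total 99, leaving 125 − 99 = 26 for the blank.
The known cells in column 2 total 114, leaving 125 − 114 = 11 for the blank.
The known cells in row 6 total 115, leaving 125 − 115 = 10 for the blank.
The known cells in row 2 total 90, leaving 125 − 90 = 35 for the blank.

p = 0, z = 26, m = 10, n = 35, b = 11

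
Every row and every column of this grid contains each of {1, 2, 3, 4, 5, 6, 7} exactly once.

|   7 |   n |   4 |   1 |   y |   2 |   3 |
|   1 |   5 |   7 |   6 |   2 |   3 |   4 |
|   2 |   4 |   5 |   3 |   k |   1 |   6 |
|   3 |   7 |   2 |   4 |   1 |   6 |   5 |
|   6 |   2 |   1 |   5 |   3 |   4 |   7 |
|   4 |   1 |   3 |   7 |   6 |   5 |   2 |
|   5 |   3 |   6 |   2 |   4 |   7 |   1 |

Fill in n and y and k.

At (row 1, col 2): column 2 already has {1, 2, 3, 4, 5, 7}, so the value is 6.
For row 3, column 5: row 3 already has {1, 2, 3, 4, 5, 6}; that leaves 7.
Cell (1,5): row 1 already has {1, 2, 3, 4, 6, 7} → 5.

n = 6, y = 5, k = 7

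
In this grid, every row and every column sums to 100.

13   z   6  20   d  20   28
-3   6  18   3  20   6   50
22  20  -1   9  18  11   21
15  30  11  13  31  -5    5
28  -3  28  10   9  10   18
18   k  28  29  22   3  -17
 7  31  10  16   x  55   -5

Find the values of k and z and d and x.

The known cells in row 7 total 114, leaving 100 − 114 = -14 for the blank.
The known cells in column 5 total 86, leaving 100 − 86 = 14 for the blank.
The known cells in row 1 total 101, leaving 100 − 101 = -1 for the blank.
The known cells in row 6 total 83, leaving 100 − 83 = 17 for the blank.

k = 17, z = -1, d = 14, x = -14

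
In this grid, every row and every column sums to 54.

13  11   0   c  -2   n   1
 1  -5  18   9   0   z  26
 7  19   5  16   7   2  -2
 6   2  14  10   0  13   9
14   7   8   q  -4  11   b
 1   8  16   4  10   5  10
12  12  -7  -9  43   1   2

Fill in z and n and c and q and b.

The known cells in row 2 total 49, leaving 54 − 49 = 5 for the blank.
The known cells in column 7 total 46, leaving 54 − 46 = 8 for the blank.
The known cells in row 5 total 44, leaving 54 − 44 = 10 for the blank.
The known cells in column 4 total 40, leaving 54 − 40 = 14 for the blank.
The known cells in row 1 total 37, leaving 54 − 37 = 17 for the blank.

z = 5, n = 17, c = 14, q = 10, b = 8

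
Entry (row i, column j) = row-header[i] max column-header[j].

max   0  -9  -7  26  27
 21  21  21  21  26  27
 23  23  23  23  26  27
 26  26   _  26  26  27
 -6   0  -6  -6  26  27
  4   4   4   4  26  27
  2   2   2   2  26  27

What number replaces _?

26

max(26, -9) = 26.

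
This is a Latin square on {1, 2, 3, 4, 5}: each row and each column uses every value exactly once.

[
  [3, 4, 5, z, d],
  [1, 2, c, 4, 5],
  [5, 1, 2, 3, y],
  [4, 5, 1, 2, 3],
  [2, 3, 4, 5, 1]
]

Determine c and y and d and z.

At (row 3, col 5): row 3 already has {1, 2, 3, 5}, so the value is 4.
At (row 2, col 3): row 2 already has {1, 2, 4, 5}, so the value is 3.
At (row 1, col 5): column 5 already has {1, 3, 4, 5}, so the value is 2.
Cell (1,4): row 1 already has {2, 3, 4, 5} → 1.

c = 3, y = 4, d = 2, z = 1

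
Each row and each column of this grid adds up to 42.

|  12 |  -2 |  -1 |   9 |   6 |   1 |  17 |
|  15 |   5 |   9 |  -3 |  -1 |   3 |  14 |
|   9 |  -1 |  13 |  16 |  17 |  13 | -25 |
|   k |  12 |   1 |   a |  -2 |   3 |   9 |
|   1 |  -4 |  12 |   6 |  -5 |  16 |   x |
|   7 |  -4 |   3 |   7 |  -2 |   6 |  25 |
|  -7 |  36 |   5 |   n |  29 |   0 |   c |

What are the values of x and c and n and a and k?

x = 16, c = -14, n = -7, a = 14, k = 5

Row 5 has 1 − 4 + 12 + 6 − 5 + 16 = 26; the blank must be 42 − 26 = 16.
Column 1 has 12 + 15 + 9 + 1 + 7 − 7 = 37; the blank must be 42 − 37 = 5.
Row 4 has 5 + 12 + 1 − 2 + 3 + 9 = 28; the blank must be 42 − 28 = 14.
Column 7 has 17 + 14 − 25 + 9 + 16 + 25 = 56; the blank must be 42 − 56 = -14.
Row 7 has -7 + 36 + 5 + 29 + 0 − 14 = 49; the blank must be 42 − 49 = -7.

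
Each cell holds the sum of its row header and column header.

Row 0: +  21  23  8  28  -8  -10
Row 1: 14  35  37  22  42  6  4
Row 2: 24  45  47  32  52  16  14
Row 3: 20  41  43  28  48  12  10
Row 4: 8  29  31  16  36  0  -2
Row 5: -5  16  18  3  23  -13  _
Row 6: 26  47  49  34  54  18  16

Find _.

-5 + (-10) = -15.

-15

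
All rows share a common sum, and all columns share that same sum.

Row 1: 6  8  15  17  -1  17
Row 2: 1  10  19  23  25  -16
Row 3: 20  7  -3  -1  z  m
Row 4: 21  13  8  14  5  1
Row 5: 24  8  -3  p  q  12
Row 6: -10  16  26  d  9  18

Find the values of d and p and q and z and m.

Rows 1 and 2 both sum to 62, so that's the common total.
Row 6: -10 + 16 + 26 + 9 + 18 = 59, so its missing entry is 62 − 59 = 3.
Column 4: 17 + 23 − 1 + 14 + 3 = 56, so its missing entry is 62 − 56 = 6.
Row 5: 24 + 8 − 3 + 6 + 12 = 47, so its missing entry is 62 − 47 = 15.
Column 5: -1 + 25 + 5 + 15 + 9 = 53, so its missing entry is 62 − 53 = 9.
Row 3: 20 + 7 − 3 − 1 + 9 = 32, so its missing entry is 62 − 32 = 30.

d = 3, p = 6, q = 15, z = 9, m = 30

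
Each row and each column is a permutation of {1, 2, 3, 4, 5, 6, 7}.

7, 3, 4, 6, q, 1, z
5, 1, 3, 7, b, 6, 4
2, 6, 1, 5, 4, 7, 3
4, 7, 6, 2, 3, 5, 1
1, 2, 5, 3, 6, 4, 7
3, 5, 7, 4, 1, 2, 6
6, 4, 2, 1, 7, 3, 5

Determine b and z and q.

For row 2, column 5: row 2 already has {1, 3, 4, 5, 6, 7}; that leaves 2.
At (row 1, col 5): column 5 already has {1, 2, 3, 4, 6, 7}, so the value is 5.
At (row 1, col 7): row 1 already has {1, 3, 4, 5, 6, 7}, so the value is 2.

b = 2, z = 2, q = 5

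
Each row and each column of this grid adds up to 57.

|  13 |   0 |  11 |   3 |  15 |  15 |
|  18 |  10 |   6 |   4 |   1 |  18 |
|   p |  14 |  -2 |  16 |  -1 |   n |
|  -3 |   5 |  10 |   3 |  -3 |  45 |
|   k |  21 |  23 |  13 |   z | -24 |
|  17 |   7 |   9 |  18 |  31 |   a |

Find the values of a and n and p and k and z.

a = -25, n = 28, p = 2, k = 10, z = 14

The known cells in column 5 total 43, leaving 57 − 43 = 14 for the blank.
The known cells in row 5 total 47, leaving 57 − 47 = 10 for the blank.
The known cells in row 6 total 82, leaving 57 − 82 = -25 for the blank.
The known cells in column 1 total 55, leaving 57 − 55 = 2 for the blank.
The known cells in row 3 total 29, leaving 57 − 29 = 28 for the blank.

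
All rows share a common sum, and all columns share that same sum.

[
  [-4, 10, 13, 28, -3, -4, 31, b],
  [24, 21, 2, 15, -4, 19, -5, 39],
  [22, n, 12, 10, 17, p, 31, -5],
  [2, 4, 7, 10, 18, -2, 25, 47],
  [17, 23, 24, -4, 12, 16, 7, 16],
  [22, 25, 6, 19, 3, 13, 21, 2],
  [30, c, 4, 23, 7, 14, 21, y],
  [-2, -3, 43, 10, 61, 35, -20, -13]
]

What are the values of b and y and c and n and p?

Rows 2 and 4 both sum to 111, so that's the common total.
Row 1: -4 + 10 + 13 + 28 − 3 − 4 + 31 = 71, so its missing entry is 111 − 71 = 40.
Column 8: 40 + 39 − 5 + 47 + 16 + 2 − 13 = 126, so its missing entry is 111 − 126 = -15.
Row 7: 30 + 4 + 23 + 7 + 14 + 21 − 15 = 84, so its missing entry is 111 − 84 = 27.
Column 2: 10 + 21 + 4 + 23 + 25 + 27 − 3 = 107, so its missing entry is 111 − 107 = 4.
Row 3: 22 + 4 + 12 + 10 + 17 + 31 − 5 = 91, so its missing entry is 111 − 91 = 20.

b = 40, y = -15, c = 27, n = 4, p = 20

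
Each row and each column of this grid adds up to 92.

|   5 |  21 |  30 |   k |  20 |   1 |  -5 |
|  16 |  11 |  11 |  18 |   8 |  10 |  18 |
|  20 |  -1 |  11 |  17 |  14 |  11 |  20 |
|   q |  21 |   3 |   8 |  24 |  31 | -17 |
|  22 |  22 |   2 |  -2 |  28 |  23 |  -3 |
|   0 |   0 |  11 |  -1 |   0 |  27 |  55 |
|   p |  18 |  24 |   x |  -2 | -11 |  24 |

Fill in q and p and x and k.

Row 1 has 5 + 21 + 30 + 20 + 1 − 5 = 72; the blank must be 92 − 72 = 20.
Column 4 has 20 + 18 + 17 + 8 − 2 − 1 = 60; the blank must be 92 − 60 = 32.
Row 7 has 18 + 24 + 32 − 2 − 11 + 24 = 85; the blank must be 92 − 85 = 7.
Row 4 has 21 + 3 + 8 + 24 + 31 − 17 = 70; the blank must be 92 − 70 = 22.

q = 22, p = 7, x = 32, k = 20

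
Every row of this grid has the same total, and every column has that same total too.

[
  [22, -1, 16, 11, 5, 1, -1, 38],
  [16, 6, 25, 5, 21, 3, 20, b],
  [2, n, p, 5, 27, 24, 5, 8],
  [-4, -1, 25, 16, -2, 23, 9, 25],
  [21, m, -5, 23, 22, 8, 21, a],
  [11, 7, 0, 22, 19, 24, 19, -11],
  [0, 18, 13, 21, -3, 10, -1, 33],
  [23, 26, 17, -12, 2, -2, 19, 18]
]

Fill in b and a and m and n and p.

b = -5, a = -15, m = 16, n = 20, p = 0

Rows 1 and 4 both sum to 91, so that's the common total.
Row 2: 16 + 6 + 25 + 5 + 21 + 3 + 20 = 96, so its missing entry is 91 − 96 = -5.
Column 3: 16 + 25 + 25 − 5 + 0 + 13 + 17 = 91, so its missing entry is 91 − 91 = 0.
Row 3: 2 + 0 + 5 + 27 + 24 + 5 + 8 = 71, so its missing entry is 91 − 71 = 20.
Column 2: -1 + 6 + 20 − 1 + 7 + 18 + 26 = 75, so its missing entry is 91 − 75 = 16.
Row 5: 21 + 16 − 5 + 23 + 22 + 8 + 21 = 106, so its missing entry is 91 − 106 = -15.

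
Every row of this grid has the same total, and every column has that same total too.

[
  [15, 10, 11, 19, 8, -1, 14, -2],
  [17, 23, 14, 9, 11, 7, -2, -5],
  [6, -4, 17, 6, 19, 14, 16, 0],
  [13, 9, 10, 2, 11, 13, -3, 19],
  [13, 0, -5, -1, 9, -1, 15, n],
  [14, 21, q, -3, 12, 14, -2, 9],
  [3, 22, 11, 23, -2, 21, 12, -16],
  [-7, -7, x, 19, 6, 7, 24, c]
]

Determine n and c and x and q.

n = 44, c = 25, x = 7, q = 9

Rows 1 and 2 both sum to 74, so that's the common total.
Row 6 has 14 + 21 − 3 + 12 + 14 − 2 + 9 = 65; the blank must be 74 − 65 = 9.
Row 5 has 13 + 0 − 5 − 1 + 9 − 1 + 15 = 30; the blank must be 74 − 30 = 44.
Column 3 has 11 + 14 + 17 + 10 − 5 + 9 + 11 = 67; the blank must be 74 − 67 = 7.
Row 8 has -7 − 7 + 7 + 19 + 6 + 7 + 24 = 49; the blank must be 74 − 49 = 25.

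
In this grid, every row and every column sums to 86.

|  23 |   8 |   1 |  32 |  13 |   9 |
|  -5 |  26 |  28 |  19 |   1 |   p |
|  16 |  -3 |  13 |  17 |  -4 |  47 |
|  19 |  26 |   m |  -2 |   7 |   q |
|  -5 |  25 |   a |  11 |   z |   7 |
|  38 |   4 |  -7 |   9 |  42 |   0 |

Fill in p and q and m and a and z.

p = 17, q = 6, m = 30, a = 21, z = 27

Column 5 has 13 + 1 − 4 + 7 + 42 = 59; the blank must be 86 − 59 = 27.
Row 2 has -5 + 26 + 28 + 19 + 1 = 69; the blank must be 86 − 69 = 17.
Row 5 has -5 + 25 + 11 + 27 + 7 = 65; the blank must be 86 − 65 = 21.
Column 3 has 1 + 28 + 13 + 21 − 7 = 56; the blank must be 86 − 56 = 30.
Row 4 has 19 + 26 + 30 − 2 + 7 = 80; the blank must be 86 − 80 = 6.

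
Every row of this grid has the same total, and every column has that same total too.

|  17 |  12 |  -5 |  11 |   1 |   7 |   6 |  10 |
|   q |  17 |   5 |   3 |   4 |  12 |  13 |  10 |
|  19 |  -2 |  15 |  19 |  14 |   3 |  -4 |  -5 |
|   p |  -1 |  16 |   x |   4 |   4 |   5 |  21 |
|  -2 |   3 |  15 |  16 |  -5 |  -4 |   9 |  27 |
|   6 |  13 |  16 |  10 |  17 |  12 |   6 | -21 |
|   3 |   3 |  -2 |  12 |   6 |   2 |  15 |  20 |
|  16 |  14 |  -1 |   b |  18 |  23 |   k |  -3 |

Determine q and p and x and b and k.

q = -5, p = 5, x = 5, b = -17, k = 9

Rows 1 and 3 both sum to 59, so that's the common total.
The known cells in column 7 total 50, leaving 59 − 50 = 9 for the blank.
The known cells in row 8 total 76, leaving 59 − 76 = -17 for the blank.
The known cells in column 4 total 54, leaving 59 − 54 = 5 for the blank.
The known cells in row 4 total 54, leaving 59 − 54 = 5 for the blank.
The known cells in row 2 total 64, leaving 59 − 64 = -5 for the blank.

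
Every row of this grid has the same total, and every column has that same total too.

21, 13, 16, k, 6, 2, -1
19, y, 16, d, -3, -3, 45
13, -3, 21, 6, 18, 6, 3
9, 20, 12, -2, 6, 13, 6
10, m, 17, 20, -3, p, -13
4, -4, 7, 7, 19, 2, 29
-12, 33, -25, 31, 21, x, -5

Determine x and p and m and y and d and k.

Rows 3 and 4 both sum to 64, so that's the common total.
Row 7 has -12 + 33 − 25 + 31 + 21 − 5 = 43; the blank must be 64 − 43 = 21.
Row 1 has 21 + 13 + 16 + 6 + 2 − 1 = 57; the blank must be 64 − 57 = 7.
Column 6 has 2 − 3 + 6 + 13 + 2 + 21 = 41; the blank must be 64 − 41 = 23.
Row 5 has 10 + 17 + 20 − 3 + 23 − 13 = 54; the blank must be 64 − 54 = 10.
Column 2 has 13 − 3 + 20 + 10 − 4 + 33 = 69; the blank must be 64 − 69 = -5.
Row 2 has 19 − 5 + 16 − 3 − 3 + 45 = 69; the blank must be 64 − 69 = -5.

x = 21, p = 23, m = 10, y = -5, d = -5, k = 7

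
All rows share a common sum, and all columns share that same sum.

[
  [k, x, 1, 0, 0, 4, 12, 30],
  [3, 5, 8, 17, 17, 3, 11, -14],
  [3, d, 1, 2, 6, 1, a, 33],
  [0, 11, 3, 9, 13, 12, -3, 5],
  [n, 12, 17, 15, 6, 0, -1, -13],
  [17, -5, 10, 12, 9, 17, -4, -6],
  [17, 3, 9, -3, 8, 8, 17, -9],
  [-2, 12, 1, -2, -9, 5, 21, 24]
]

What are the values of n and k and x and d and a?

Rows 2 and 4 both sum to 50, so that's the common total.
The known cells in row 5 total 36, leaving 50 − 36 = 14 for the blank.
The known cells in column 1 total 52, leaving 50 − 52 = -2 for the blank.
The known cells in row 1 total 45, leaving 50 − 45 = 5 for the blank.
The known cells in column 2 total 43, leaving 50 − 43 = 7 for the blank.
The known cells in row 3 total 53, leaving 50 − 53 = -3 for the blank.

n = 14, k = -2, x = 5, d = 7, a = -3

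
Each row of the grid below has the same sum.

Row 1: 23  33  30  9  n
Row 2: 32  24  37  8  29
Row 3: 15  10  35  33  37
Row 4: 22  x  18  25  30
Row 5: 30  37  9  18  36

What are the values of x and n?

x = 35, n = 35

Row 3 sums to 130 and so does row 5; that's the common total.
In row 4 the known cells total 95, leaving 130 − 95 = 35.
In row 1 the known cells total 95, leaving 130 − 95 = 35.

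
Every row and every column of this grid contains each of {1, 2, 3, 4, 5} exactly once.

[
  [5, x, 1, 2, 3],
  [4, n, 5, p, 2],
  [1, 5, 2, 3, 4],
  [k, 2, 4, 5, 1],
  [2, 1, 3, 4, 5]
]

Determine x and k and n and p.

At (row 1, col 2): row 1 already has {1, 2, 3, 5}, so the value is 4.
For row 2, column 2: column 2 already has {1, 2, 4, 5}; that leaves 3.
At (row 2, col 4): row 2 already has {2, 3, 4, 5}, so the value is 1.
At (row 4, col 1): row 4 already has {1, 2, 4, 5}, so the value is 3.

x = 4, k = 3, n = 3, p = 1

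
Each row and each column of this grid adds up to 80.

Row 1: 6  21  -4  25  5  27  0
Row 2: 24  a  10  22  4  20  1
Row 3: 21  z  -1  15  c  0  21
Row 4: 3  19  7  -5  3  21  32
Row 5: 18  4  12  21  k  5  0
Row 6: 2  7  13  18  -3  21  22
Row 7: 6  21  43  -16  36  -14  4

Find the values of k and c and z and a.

The known cells in row 5 total 60, leaving 80 − 60 = 20 for the blank.
The known cells in column 5 total 65, leaving 80 − 65 = 15 for the blank.
The known cells in row 3 total 71, leaving 80 − 71 = 9 for the blank.
The known cells in row 2 total 81, leaving 80 − 81 = -1 for the blank.

k = 20, c = 15, z = 9, a = -1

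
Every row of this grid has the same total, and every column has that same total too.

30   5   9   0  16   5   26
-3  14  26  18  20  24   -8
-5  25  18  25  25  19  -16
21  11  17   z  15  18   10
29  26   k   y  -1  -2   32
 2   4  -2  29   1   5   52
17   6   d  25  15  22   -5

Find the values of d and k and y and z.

d = 11, k = 12, y = -5, z = -1

Rows 1 and 2 both sum to 91, so that's the common total.
The known cells in row 7 total 80, leaving 91 − 80 = 11 for the blank.
The known cells in row 4 total 92, leaving 91 − 92 = -1 for the blank.
The known cells in column 3 total 79, leaving 91 − 79 = 12 for the blank.
The known cells in row 5 total 96, leaving 91 − 96 = -5 for the blank.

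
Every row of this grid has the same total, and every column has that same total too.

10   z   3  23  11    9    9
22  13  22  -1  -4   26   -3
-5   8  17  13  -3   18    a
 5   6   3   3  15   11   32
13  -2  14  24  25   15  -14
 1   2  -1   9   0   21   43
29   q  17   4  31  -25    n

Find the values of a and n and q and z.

Rows 2 and 4 both sum to 75, so that's the common total.
Row 3 has -5 + 8 + 17 + 13 − 3 + 18 = 48; the blank must be 75 − 48 = 27.
Column 7 has 9 − 3 + 27 + 32 − 14 + 43 = 94; the blank must be 75 − 94 = -19.
Row 7 has 29 + 17 + 4 + 31 − 25 − 19 = 37; the blank must be 75 − 37 = 38.
Row 1 has 10 + 3 + 23 + 11 + 9 + 9 = 65; the blank must be 75 − 65 = 10.

a = 27, n = -19, q = 38, z = 10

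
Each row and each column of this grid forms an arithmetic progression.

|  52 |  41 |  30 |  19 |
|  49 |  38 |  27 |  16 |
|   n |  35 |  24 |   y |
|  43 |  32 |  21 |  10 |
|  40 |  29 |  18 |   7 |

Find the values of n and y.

Along each row the entries change by -11 per step; down each column they change by -3.
Row 3: from 35 at column 2, stepping by -11 to column 1 gives 46.
Row 3: from 35 at column 2, stepping by -11 to column 4 gives 13.

n = 46, y = 13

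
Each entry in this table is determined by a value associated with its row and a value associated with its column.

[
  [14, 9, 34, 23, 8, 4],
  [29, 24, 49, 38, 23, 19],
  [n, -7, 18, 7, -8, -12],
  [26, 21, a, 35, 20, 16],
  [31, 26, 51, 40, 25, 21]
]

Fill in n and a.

n = -2, a = 46

The difference between any two rows is the same in every column — this is an addition table with the headers hidden.
Row 3 minus row 1 is -7 − 9 = -16, so its entry in column 1 is 14 + (-16) = -2.
Row 4 minus row 1 is 21 − 9 = 12, so its entry in column 3 is 34 + 12 = 46.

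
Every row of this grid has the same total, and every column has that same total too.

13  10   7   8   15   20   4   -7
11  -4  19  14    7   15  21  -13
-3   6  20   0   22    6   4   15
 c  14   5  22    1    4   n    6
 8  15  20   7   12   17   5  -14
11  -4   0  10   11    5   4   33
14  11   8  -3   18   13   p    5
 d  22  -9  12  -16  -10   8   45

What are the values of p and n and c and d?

Rows 1 and 2 both sum to 70, so that's the common total.
Row 7: 14 + 11 + 8 − 3 + 18 + 13 + 5 = 66, so its missing entry is 70 − 66 = 4.
Row 8: 22 − 9 + 12 − 16 − 10 + 8 + 45 = 52, so its missing entry is 70 − 52 = 18.
Column 1: 13 + 11 − 3 + 8 + 11 + 14 + 18 = 72, so its missing entry is 70 − 72 = -2.
Row 4: -2 + 14 + 5 + 22 + 1 + 4 + 6 = 50, so its missing entry is 70 − 50 = 20.

p = 4, n = 20, c = -2, d = 18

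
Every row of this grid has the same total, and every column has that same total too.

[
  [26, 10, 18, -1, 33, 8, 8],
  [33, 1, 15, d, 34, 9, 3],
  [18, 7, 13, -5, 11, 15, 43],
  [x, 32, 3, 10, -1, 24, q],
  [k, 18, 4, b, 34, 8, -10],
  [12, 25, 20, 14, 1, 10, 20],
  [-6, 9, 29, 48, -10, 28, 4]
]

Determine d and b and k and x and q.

d = 7, b = 29, k = 19, x = 0, q = 34

Rows 1 and 3 both sum to 102, so that's the common total.
Column 7: 8 + 3 + 43 − 10 + 20 + 4 = 68, so its missing entry is 102 − 68 = 34.
Row 4: 32 + 3 + 10 − 1 + 24 + 34 = 102, so its missing entry is 102 − 102 = 0.
Column 1: 26 + 33 + 18 + 0 + 12 − 6 = 83, so its missing entry is 102 − 83 = 19.
Row 5: 19 + 18 + 4 + 34 + 8 − 10 = 73, so its missing entry is 102 − 73 = 29.
Row 2: 33 + 1 + 15 + 34 + 9 + 3 = 95, so its missing entry is 102 − 95 = 7.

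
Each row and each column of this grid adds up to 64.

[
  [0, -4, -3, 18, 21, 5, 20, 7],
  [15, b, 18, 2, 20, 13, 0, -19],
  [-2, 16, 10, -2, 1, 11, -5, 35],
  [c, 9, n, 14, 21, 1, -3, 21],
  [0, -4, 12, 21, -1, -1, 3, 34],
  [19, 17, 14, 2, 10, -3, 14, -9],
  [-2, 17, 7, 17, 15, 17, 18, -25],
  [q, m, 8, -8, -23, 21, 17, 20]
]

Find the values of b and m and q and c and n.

b = 15, m = -2, q = 31, c = 3, n = -2

The known cells in row 2 total 49, leaving 64 − 49 = 15 for the blank.
The known cells in column 2 total 66, leaving 64 − 66 = -2 for the blank.
The known cells in row 8 total 33, leaving 64 − 33 = 31 for the blank.
The known cells in column 1 total 61, leaving 64 − 61 = 3 for the blank.
The known cells in row 4 total 66, leaving 64 − 66 = -2 for the blank.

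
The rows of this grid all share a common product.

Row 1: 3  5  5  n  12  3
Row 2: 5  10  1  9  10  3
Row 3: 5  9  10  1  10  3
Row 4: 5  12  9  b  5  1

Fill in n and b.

Rows 2 and 3 each multiply to 13500, so every row has product 13500.
Row 1: 3×5×5×12×3 = 2700, so the missing entry is 13500 ÷ 2700 = 5.
Row 4: 5×12×9×5×1 = 2700, so the missing entry is 13500 ÷ 2700 = 5.

n = 5, b = 5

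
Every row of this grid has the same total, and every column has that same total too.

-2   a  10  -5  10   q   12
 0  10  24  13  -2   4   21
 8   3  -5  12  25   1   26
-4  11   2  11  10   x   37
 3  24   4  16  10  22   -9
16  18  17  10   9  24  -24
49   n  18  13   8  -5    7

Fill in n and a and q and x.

Rows 2 and 3 both sum to 70, so that's the common total.
Row 7: 49 + 18 + 13 + 8 − 5 + 7 = 90, so its missing entry is 70 − 90 = -20.
Column 2: 10 + 3 + 11 + 24 + 18 − 20 = 46, so its missing entry is 70 − 46 = 24.
Row 4: -4 + 11 + 2 + 11 + 10 + 37 = 67, so its missing entry is 70 − 67 = 3.
Row 1: -2 + 24 + 10 − 5 + 10 + 12 = 49, so its missing entry is 70 − 49 = 21.

n = -20, a = 24, q = 21, x = 3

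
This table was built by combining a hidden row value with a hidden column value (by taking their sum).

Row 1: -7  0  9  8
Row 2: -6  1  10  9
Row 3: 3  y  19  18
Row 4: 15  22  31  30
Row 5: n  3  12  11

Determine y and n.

y = 10, n = -4

The difference between any two rows is the same in every column — this is an addition table with the headers hidden.
Row 3 minus row 1 is 18 − 8 = 10, so its entry in column 2 is 0 + 10 = 10.
Row 5 minus row 1 is 11 − 8 = 3, so its entry in column 1 is -7 + 3 = -4.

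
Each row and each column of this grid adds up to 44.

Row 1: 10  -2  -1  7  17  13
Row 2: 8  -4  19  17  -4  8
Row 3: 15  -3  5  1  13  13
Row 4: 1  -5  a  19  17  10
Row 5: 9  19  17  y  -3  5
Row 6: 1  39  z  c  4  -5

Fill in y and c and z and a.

y = -3, c = 3, z = 2, a = 2

Row 4 has 1 − 5 + 19 + 17 + 10 = 42; the blank must be 44 − 42 = 2.
Column 3 has -1 + 19 + 5 + 2 + 17 = 42; the blank must be 44 − 42 = 2.
Row 6 has 1 + 39 + 2 + 4 − 5 = 41; the blank must be 44 − 41 = 3.
Row 5 has 9 + 19 + 17 − 3 + 5 = 47; the blank must be 44 − 47 = -3.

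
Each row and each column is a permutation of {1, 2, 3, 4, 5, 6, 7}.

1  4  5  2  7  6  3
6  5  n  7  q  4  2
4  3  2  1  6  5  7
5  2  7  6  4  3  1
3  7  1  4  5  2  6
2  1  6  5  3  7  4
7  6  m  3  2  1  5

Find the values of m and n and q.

m = 4, n = 3, q = 1

At (row 7, col 3): row 7 already has {1, 2, 3, 5, 6, 7}, so the value is 4.
Cell (2,3): column 3 already has {1, 2, 4, 5, 6, 7} → 3.
Cell (2,5): row 2 already has {2, 3, 4, 5, 6, 7} → 1.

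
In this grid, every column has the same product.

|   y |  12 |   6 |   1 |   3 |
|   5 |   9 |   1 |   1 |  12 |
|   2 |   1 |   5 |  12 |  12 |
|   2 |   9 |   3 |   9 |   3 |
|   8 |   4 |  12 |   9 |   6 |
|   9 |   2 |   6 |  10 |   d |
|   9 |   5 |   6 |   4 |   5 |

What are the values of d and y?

d = 1, y = 3

Columns 2 and 4 each multiply to 38880, so every column has product 38880.
Column 5: 3×12×12×3×6×5 = 38880, so the missing entry is 38880 ÷ 38880 = 1.
Column 1: 5×2×2×8×9×9 = 12960, so the missing entry is 38880 ÷ 12960 = 3.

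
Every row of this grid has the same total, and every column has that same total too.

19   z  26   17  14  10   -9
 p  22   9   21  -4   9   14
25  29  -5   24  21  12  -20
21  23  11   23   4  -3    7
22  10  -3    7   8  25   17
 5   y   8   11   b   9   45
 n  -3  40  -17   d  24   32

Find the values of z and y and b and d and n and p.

Rows 3 and 4 both sum to 86, so that's the common total.
The known cells in row 1 total 77, leaving 86 − 77 = 9 for the blank.
The known cells in column 2 total 90, leaving 86 − 90 = -4 for the blank.
The known cells in row 6 total 74, leaving 86 − 74 = 12 for the blank.
The known cells in column 5 total 55, leaving 86 − 55 = 31 for the blank.
The known cells in row 7 total 107, leaving 86 − 107 = -21 for the blank.
The known cells in row 2 total 71, leaving 86 − 71 = 15 for the blank.

z = 9, y = -4, b = 12, d = 31, n = -21, p = 15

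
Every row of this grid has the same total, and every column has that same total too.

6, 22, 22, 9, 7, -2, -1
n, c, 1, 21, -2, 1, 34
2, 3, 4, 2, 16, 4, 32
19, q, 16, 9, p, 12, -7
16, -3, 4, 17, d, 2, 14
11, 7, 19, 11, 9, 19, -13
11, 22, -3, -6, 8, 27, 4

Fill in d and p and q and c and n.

Rows 1 and 3 both sum to 63, so that's the common total.
The known cells in row 5 total 50, leaving 63 − 50 = 13 for the blank.
The known cells in column 5 total 51, leaving 63 − 51 = 12 for the blank.
The known cells in row 4 total 61, leaving 63 − 61 = 2 for the blank.
The known cells in column 2 total 53, leaving 63 − 53 = 10 for the blank.
The known cells in row 2 total 65, leaving 63 − 65 = -2 for the blank.

d = 13, p = 12, q = 2, c = 10, n = -2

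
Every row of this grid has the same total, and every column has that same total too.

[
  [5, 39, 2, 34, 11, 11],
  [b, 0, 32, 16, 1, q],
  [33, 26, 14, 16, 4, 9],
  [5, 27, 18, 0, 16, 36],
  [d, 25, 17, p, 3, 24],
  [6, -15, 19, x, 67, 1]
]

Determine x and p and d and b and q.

x = 24, p = 12, d = 21, b = 32, q = 21

Rows 1 and 3 both sum to 102, so that's the common total.
Column 6: 11 + 9 + 36 + 24 + 1 = 81, so its missing entry is 102 − 81 = 21.
Row 2: 0 + 32 + 16 + 1 + 21 = 70, so its missing entry is 102 − 70 = 32.
Column 1: 5 + 32 + 33 + 5 + 6 = 81, so its missing entry is 102 − 81 = 21.
Row 5: 21 + 25 + 17 + 3 + 24 = 90, so its missing entry is 102 − 90 = 12.
Row 6: 6 − 15 + 19 + 67 + 1 = 78, so its missing entry is 102 − 78 = 24.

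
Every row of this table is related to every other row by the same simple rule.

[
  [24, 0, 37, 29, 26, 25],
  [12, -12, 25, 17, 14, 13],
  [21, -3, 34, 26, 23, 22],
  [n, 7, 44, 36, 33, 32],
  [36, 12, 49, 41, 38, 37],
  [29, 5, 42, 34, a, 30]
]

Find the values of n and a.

n = 31, a = 31

The difference between any two rows is the same in every column — this is an addition table with the headers hidden.
Row 4 minus row 1 is 7 − 0 = 7, so its entry in column 1 is 24 + 7 = 31.
Row 6 minus row 1 is 5 − 0 = 5, so its entry in column 5 is 26 + 5 = 31.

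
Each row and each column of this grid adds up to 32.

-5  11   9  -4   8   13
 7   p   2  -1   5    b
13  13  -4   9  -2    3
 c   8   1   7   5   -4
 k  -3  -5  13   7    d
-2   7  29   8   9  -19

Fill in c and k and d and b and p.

c = 15, k = 4, d = 16, b = 23, p = -4

The known cells in column 2 total 36, leaving 32 − 36 = -4 for the blank.
The known cells in row 2 total 9, leaving 32 − 9 = 23 for the blank.
The known cells in row 4 total 17, leaving 32 − 17 = 15 for the blank.
The known cells in column 1 total 28, leaving 32 − 28 = 4 for the blank.
The known cells in row 5 total 16, leaving 32 − 16 = 16 for the blank.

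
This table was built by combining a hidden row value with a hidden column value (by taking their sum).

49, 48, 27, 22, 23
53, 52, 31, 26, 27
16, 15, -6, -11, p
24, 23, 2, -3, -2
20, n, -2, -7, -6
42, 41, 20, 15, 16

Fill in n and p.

n = 19, p = -10

The difference between any two rows is the same in every column — this is an addition table with the headers hidden.
Row 5 minus row 1 is 20 − 49 = -29, so its entry in column 2 is 48 + (-29) = 19.
Row 3 minus row 1 is 16 − 49 = -33, so its entry in column 5 is 23 + (-33) = -10.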